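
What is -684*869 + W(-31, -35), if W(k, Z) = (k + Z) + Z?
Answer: -594497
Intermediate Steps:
W(k, Z) = k + 2*Z (W(k, Z) = (Z + k) + Z = k + 2*Z)
-684*869 + W(-31, -35) = -684*869 + (-31 + 2*(-35)) = -594396 + (-31 - 70) = -594396 - 101 = -594497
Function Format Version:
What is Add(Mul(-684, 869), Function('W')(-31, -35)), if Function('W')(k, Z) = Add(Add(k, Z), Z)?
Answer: -594497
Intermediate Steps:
Function('W')(k, Z) = Add(k, Mul(2, Z)) (Function('W')(k, Z) = Add(Add(Z, k), Z) = Add(k, Mul(2, Z)))
Add(Mul(-684, 869), Function('W')(-31, -35)) = Add(Mul(-684, 869), Add(-31, Mul(2, -35))) = Add(-594396, Add(-31, -70)) = Add(-594396, -101) = -594497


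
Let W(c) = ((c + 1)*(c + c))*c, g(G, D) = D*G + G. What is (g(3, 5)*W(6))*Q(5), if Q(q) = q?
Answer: 45360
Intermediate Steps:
g(G, D) = G + D*G
W(c) = 2*c²*(1 + c) (W(c) = ((1 + c)*(2*c))*c = (2*c*(1 + c))*c = 2*c²*(1 + c))
(g(3, 5)*W(6))*Q(5) = ((3*(1 + 5))*(2*6²*(1 + 6)))*5 = ((3*6)*(2*36*7))*5 = (18*504)*5 = 9072*5 = 45360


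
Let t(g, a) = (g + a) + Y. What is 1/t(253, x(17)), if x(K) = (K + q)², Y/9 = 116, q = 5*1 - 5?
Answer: 1/1586 ≈ 0.00063052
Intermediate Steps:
q = 0 (q = 5 - 5 = 0)
Y = 1044 (Y = 9*116 = 1044)
x(K) = K² (x(K) = (K + 0)² = K²)
t(g, a) = 1044 + a + g (t(g, a) = (g + a) + 1044 = (a + g) + 1044 = 1044 + a + g)
1/t(253, x(17)) = 1/(1044 + 17² + 253) = 1/(1044 + 289 + 253) = 1/1586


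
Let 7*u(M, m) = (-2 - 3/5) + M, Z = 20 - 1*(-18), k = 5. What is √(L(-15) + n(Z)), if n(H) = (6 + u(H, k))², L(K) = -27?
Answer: 3*√12966/35 ≈ 9.7601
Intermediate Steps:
Z = 38 (Z = 20 + 18 = 38)
u(M, m) = -13/35 + M/7 (u(M, m) = ((-2 - 3/5) + M)/7 = ((-2 - 3*⅕) + M)/7 = ((-2 - ⅗) + M)/7 = (-13/5 + M)/7 = -13/35 + M/7)
n(H) = (197/35 + H/7)² (n(H) = (6 + (-13/35 + H/7))² = (197/35 + H/7)²)
√(L(-15) + n(Z)) = √(-27 + (197 + 5*38)²/1225) = √(-27 + (197 + 190)²/1225) = √(-27 + (1/1225)*387²) = √(-27 + (1/1225)*149769) = √(-27 + 149769/1225) = √(116694/1225) = 3*√12966/35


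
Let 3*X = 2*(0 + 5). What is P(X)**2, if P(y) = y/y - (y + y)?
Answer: 289/9 ≈ 32.111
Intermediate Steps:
X = 10/3 (X = (2*(0 + 5))/3 = (2*5)/3 = (1/3)*10 = 10/3 ≈ 3.3333)
P(y) = 1 - 2*y
P(X)**2 = (1 - 2*10/3)**2 = (1 - 20/3)**2 = (-17/3)**2 = 289/9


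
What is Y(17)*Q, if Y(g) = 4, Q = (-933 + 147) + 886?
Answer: 400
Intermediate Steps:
Q = 100 (Q = -786 + 886 = 100)
Y(17)*Q = 4*100 = 400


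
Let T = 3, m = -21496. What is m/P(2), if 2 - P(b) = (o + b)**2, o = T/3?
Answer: 21496/7 ≈ 3070.9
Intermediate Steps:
o = 1 (o = 3/3 = 3*(1/3) = 1)
P(b) = 2 - (1 + b)**2
m/P(2) = -21496/(2 - (1 + 2)**2) = -21496/(2 - 1*3**2) = -21496/(2 - 1*9) = -21496/(2 - 9) = -21496/(-7) = -21496*(-1/7) = 21496/7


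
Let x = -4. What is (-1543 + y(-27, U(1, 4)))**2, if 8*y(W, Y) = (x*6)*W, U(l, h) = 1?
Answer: 2137444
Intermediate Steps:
y(W, Y) = -3*W (y(W, Y) = ((-4*6)*W)/8 = (-24*W)/8 = -3*W)
(-1543 + y(-27, U(1, 4)))**2 = (-1543 - 3*(-27))**2 = (-1543 + 81)**2 = (-1462)**2 = 2137444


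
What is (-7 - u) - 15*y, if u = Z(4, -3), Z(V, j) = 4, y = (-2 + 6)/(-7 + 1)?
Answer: -1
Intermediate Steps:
y = -2/3 (y = 4/(-6) = 4*(-1/6) = -2/3 ≈ -0.66667)
u = 4
(-7 - u) - 15*y = (-7 - 1*4) - 15*(-2/3) = (-7 - 4) + 10 = -11 + 10 = -1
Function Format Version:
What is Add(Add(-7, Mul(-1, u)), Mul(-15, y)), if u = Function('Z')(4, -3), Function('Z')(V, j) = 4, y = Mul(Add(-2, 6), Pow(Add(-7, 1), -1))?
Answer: -1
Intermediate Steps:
y = Rational(-2, 3) (y = Mul(4, Pow(-6, -1)) = Mul(4, Rational(-1, 6)) = Rational(-2, 3) ≈ -0.66667)
u = 4
Add(Add(-7, Mul(-1, u)), Mul(-15, y)) = Add(Add(-7, Mul(-1, 4)), Mul(-15, Rational(-2, 3))) = Add(Add(-7, -4), 10) = Add(-11, 10) = -1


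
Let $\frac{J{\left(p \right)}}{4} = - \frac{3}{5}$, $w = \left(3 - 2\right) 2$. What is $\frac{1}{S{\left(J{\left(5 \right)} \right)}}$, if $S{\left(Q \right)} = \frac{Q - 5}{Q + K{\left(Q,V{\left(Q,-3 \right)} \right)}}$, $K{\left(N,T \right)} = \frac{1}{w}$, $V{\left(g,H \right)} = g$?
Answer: $\frac{19}{74} \approx 0.25676$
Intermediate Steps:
$w = 2$ ($w = 1 \cdot 2 = 2$)
$J{\left(p \right)} = - \frac{12}{5}$ ($J{\left(p \right)} = 4 \left(- \frac{3}{5}\right) = - \frac{12}{5}$)
$K{\left(N,T \right)} = \frac{1}{2}$
$S{\left(Q \right)} = \frac{-5 + Q}{\frac{1}{2} + Q}$ ($S{\left(Q \right)} = \frac{Q - 5}{Q + \frac{1}{2}} = \frac{-5 + Q}{\frac{1}{2} + Q}$)
$\frac{1}{S{\left(J{\left(5 \right)} \right)}} = \frac{1}{2 \frac{1}{1 + 2 \left(- \frac{12}{5}\right)} \left(-5 - \frac{12}{5}\right)} = \frac{1}{2 \frac{1}{1 - \frac{24}{5}} \left(- \frac{37}{5}\right)} = \frac{1}{2 \frac{1}{- \frac{19}{5}} \left(- \frac{37}{5}\right)} = \frac{1}{2 \left(- \frac{5}{19}\right) \left(- \frac{37}{5}\right)} = \frac{1}{\frac{74}{19}} = \frac{19}{74}$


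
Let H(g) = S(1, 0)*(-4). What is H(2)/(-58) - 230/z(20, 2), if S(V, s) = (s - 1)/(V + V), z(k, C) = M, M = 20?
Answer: -669/58 ≈ -11.534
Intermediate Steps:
z(k, C) = 20
S(V, s) = (-1 + s)/(2*V) (S(V, s) = (-1 + s)/((2*V)) = (-1 + s)*(1/(2*V)) = (-1 + s)/(2*V))
H(g) = 2 (H(g) = ((½)*(-1 + 0)/1)*(-4) = ((½)*1*(-1))*(-4) = -½*(-4) = 2)
H(2)/(-58) - 230/z(20, 2) = 2/(-58) - 230/20 = 2*(-1/58) - 230*1/20 = -1/29 - 23/2 = -669/58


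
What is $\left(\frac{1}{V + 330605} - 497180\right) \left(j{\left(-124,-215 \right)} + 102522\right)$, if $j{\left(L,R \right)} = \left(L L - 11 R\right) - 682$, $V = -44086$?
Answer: $- \frac{17034494784900439}{286519} \approx -5.9453 \cdot 10^{10}$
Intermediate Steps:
$j{\left(L,R \right)} = -682 + L^{2} - 11 R$ ($j{\left(L,R \right)} = \left(L^{2} - 11 R\right) - 682 = -682 + L^{2} - 11 R$)
$\left(\frac{1}{V + 330605} - 497180\right) \left(j{\left(-124,-215 \right)} + 102522\right) = \left(\frac{1}{-44086 + 330605} - 497180\right) \left(\left(-682 + \left(-124\right)^{2} - -2365\right) + 102522\right) = \left(\frac{1}{286519} - 497180\right) \left(\left(-682 + 15376 + 2365\right) + 102522\right) = \left(\frac{1}{286519} - 497180\right) \left(17059 + 102522\right) = \left(- \frac{142451516419}{286519}\right) 119581 = - \frac{17034494784900439}{286519}$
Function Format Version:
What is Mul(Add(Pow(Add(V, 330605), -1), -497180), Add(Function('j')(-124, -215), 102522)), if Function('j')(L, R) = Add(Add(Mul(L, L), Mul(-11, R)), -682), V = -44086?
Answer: Rational(-17034494784900439, 286519) ≈ -5.9453e+10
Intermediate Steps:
Function('j')(L, R) = Add(-682, Pow(L, 2), Mul(-11, R)) (Function('j')(L, R) = Add(Add(Pow(L, 2), Mul(-11, R)), -682) = Add(-682, Pow(L, 2), Mul(-11, R)))
Mul(Add(Pow(Add(V, 330605), -1), -497180), Add(Function('j')(-124, -215), 102522)) = Mul(Add(Pow(Add(-44086, 330605), -1), -497180), Add(Add(-682, Pow(-124, 2), Mul(-11, -215)), 102522)) = Mul(Add(Pow(286519, -1), -497180), Add(Add(-682, 15376, 2365), 102522)) = Mul(Add(Rational(1, 286519), -497180), Add(17059, 102522)) = Mul(Rational(-142451516419, 286519), 119581) = Rational(-17034494784900439, 286519)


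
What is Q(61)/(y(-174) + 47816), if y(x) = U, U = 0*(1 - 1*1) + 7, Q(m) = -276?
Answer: -92/15941 ≈ -0.0057713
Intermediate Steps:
U = 7 (U = 0*(1 - 1) + 7 = 0*0 + 7 = 0 + 7 = 7)
y(x) = 7
Q(61)/(y(-174) + 47816) = -276/(7 + 47816) = -276/47823 = -276*1/47823 = -92/15941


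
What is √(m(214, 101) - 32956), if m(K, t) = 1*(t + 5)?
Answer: 15*I*√146 ≈ 181.25*I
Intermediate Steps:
m(K, t) = 5 + t (m(K, t) = 1*(5 + t) = 5 + t)
√(m(214, 101) - 32956) = √((5 + 101) - 32956) = √(106 - 32956) = √(-32850) = 15*I*√146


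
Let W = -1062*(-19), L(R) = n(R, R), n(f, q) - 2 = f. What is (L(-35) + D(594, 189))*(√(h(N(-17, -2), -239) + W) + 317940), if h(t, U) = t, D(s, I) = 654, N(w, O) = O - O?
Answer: 197440740 + 1863*√2242 ≈ 1.9753e+8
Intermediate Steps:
N(w, O) = 0
n(f, q) = 2 + f
L(R) = 2 + R
W = 20178
(L(-35) + D(594, 189))*(√(h(N(-17, -2), -239) + W) + 317940) = ((2 - 35) + 654)*(√(0 + 20178) + 317940) = (-33 + 654)*(√20178 + 317940) = 621*(3*√2242 + 317940) = 621*(317940 + 3*√2242) = 197440740 + 1863*√2242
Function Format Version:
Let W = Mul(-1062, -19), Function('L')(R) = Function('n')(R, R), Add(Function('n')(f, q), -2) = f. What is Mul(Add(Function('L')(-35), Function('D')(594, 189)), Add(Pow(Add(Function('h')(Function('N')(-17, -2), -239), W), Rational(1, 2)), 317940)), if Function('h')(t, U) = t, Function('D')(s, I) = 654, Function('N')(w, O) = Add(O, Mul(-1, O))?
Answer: Add(197440740, Mul(1863, Pow(2242, Rational(1, 2)))) ≈ 1.9753e+8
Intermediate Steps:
Function('N')(w, O) = 0
Function('n')(f, q) = Add(2, f)
Function('L')(R) = Add(2, R)
W = 20178
Mul(Add(Function('L')(-35), Function('D')(594, 189)), Add(Pow(Add(Function('h')(Function('N')(-17, -2), -239), W), Rational(1, 2)), 317940)) = Mul(Add(Add(2, -35), 654), Add(Pow(Add(0, 20178), Rational(1, 2)), 317940)) = Mul(Add(-33, 654), Add(Pow(20178, Rational(1, 2)), 317940)) = Mul(621, Add(Mul(3, Pow(2242, Rational(1, 2))), 317940)) = Mul(621, Add(317940, Mul(3, Pow(2242, Rational(1, 2))))) = Add(197440740, Mul(1863, Pow(2242, Rational(1, 2))))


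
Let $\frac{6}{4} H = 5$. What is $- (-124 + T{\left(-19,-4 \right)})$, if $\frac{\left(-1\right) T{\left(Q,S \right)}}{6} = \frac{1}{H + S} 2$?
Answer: $106$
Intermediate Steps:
$H = \frac{10}{3}$ ($H = \frac{2}{3} \cdot 5 = \frac{10}{3} \approx 3.3333$)
$T{\left(Q,S \right)} = - \frac{12}{\frac{10}{3} + S}$ ($T{\left(Q,S \right)} = - 6 \frac{1}{\frac{10}{3} + S} 2 = - 6 \frac{2}{\frac{10}{3} + S} = - \frac{12}{\frac{10}{3} + S}$)
$- (-124 + T{\left(-19,-4 \right)}) = - (-124 - \frac{36}{10 + 3 \left(-4\right)}) = - (-124 - \frac{36}{10 - 12}) = - (-124 - \frac{36}{-2}) = - (-124 - -18) = - (-124 + 18) = \left(-1\right) \left(-106\right) = 106$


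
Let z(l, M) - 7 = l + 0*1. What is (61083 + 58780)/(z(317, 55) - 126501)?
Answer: -119863/126177 ≈ -0.94996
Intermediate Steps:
z(l, M) = 7 + l (z(l, M) = 7 + (l + 0*1) = 7 + (l + 0) = 7 + l)
(61083 + 58780)/(z(317, 55) - 126501) = (61083 + 58780)/((7 + 317) - 126501) = 119863/(324 - 126501) = 119863/(-126177) = 119863*(-1/126177) = -119863/126177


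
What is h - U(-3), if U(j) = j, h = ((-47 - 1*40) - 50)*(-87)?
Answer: 11922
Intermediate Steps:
h = 11919 (h = ((-47 - 40) - 50)*(-87) = (-87 - 50)*(-87) = -137*(-87) = 11919)
h - U(-3) = 11919 - 1*(-3) = 11919 + 3 = 11922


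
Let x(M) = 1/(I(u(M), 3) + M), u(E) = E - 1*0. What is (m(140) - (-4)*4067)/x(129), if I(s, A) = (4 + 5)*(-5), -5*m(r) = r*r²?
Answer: -44732688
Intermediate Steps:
u(E) = E (u(E) = E + 0 = E)
m(r) = -r³/5 (m(r) = -r*r²/5 = -r³/5)
I(s, A) = -45 (I(s, A) = 9*(-5) = -45)
x(M) = 1/(-45 + M)
(m(140) - (-4)*4067)/x(129) = (-⅕*140³ - (-4)*4067)/(1/(-45 + 129)) = (-⅕*2744000 - 1*(-16268))/(1/84) = (-548800 + 16268)/(1/84) = -532532*84 = -44732688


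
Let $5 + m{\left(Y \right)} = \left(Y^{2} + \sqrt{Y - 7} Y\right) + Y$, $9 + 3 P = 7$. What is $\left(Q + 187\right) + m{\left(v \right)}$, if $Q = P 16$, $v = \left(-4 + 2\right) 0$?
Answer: $\frac{514}{3} \approx 171.33$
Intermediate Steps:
$P = - \frac{2}{3}$ ($P = -3 + \frac{1}{3} \cdot 7 = -3 + \frac{7}{3} = - \frac{2}{3} \approx -0.66667$)
$v = 0$ ($v = \left(-2\right) 0 = 0$)
$m{\left(Y \right)} = -5 + Y + Y^{2} + Y \sqrt{-7 + Y}$ ($m{\left(Y \right)} = -5 + \left(\left(Y^{2} + \sqrt{Y - 7} Y\right) + Y\right) = -5 + \left(\left(Y^{2} + \sqrt{-7 + Y} Y\right) + Y\right) = -5 + \left(\left(Y^{2} + Y \sqrt{-7 + Y}\right) + Y\right) = -5 + \left(Y + Y^{2} + Y \sqrt{-7 + Y}\right) = -5 + Y + Y^{2} + Y \sqrt{-7 + Y}$)
$Q = - \frac{32}{3}$ ($Q = \left(- \frac{2}{3}\right) 16 = - \frac{32}{3} \approx -10.667$)
$\left(Q + 187\right) + m{\left(v \right)} = \left(- \frac{32}{3} + 187\right) + \left(-5 + 0 + 0^{2} + 0 \sqrt{-7 + 0}\right) = \frac{529}{3} + \left(-5 + 0 + 0 + 0 \sqrt{-7}\right) = \frac{529}{3} + \left(-5 + 0 + 0 + 0 i \sqrt{7}\right) = \frac{529}{3} + \left(-5 + 0 + 0 + 0\right) = \frac{529}{3} - 5 = \frac{514}{3}$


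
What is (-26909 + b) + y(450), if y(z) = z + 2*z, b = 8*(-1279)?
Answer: -35791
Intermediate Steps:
b = -10232
y(z) = 3*z
(-26909 + b) + y(450) = (-26909 - 10232) + 3*450 = -37141 + 1350 = -35791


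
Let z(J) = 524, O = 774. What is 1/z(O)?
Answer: 1/524 ≈ 0.0019084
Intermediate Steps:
1/z(O) = 1/524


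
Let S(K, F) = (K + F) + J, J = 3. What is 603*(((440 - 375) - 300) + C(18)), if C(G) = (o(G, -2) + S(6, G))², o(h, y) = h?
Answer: 1079370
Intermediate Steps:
S(K, F) = 3 + F + K (S(K, F) = (K + F) + 3 = (F + K) + 3 = 3 + F + K)
C(G) = (9 + 2*G)² (C(G) = (G + (3 + G + 6))² = (G + (9 + G))² = (9 + 2*G)²)
603*(((440 - 375) - 300) + C(18)) = 603*(((440 - 375) - 300) + (9 + 2*18)²) = 603*((65 - 300) + (9 + 36)²) = 603*(-235 + 45²) = 603*(-235 + 2025) = 603*1790 = 1079370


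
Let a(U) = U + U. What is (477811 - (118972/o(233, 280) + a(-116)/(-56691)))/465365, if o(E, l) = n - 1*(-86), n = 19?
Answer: 135116742433/131910036075 ≈ 1.0243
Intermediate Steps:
a(U) = 2*U
o(E, l) = 105 (o(E, l) = 19 - 1*(-86) = 19 + 86 = 105)
(477811 - (118972/o(233, 280) + a(-116)/(-56691)))/465365 = (477811 - (118972/105 + (2*(-116))/(-56691)))/465365 = (477811 - (118972*(1/105) - 232*(-1/56691)))*(1/465365) = (477811 - (16996/15 + 232/56691))*(1/465365) = (477811 - 1*321174572/283455)*(1/465365) = (477811 - 321174572/283455)*(1/465365) = (135116742433/283455)*(1/465365) = 135116742433/131910036075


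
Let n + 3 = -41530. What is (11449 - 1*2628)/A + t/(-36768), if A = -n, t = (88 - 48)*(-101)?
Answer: 61515481/190885668 ≈ 0.32226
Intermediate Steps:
n = -41533 (n = -3 - 41530 = -41533)
t = -4040 (t = 40*(-101) = -4040)
A = 41533 (A = -1*(-41533) = 41533)
(11449 - 1*2628)/A + t/(-36768) = (11449 - 1*2628)/41533 - 4040/(-36768) = (11449 - 2628)*(1/41533) - 4040*(-1/36768) = 8821*(1/41533) + 505/4596 = 8821/41533 + 505/4596 = 61515481/190885668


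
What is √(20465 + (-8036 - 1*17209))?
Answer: 2*I*√1195 ≈ 69.138*I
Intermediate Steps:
√(20465 + (-8036 - 1*17209)) = √(20465 + (-8036 - 17209)) = √(20465 - 25245) = √(-4780) = 2*I*√1195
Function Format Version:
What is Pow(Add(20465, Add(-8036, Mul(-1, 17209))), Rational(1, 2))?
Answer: Mul(2, I, Pow(1195, Rational(1, 2))) ≈ Mul(69.138, I)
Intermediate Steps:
Pow(Add(20465, Add(-8036, Mul(-1, 17209))), Rational(1, 2)) = Pow(Add(20465, Add(-8036, -17209)), Rational(1, 2)) = Pow(Add(20465, -25245), Rational(1, 2)) = Pow(-4780, Rational(1, 2)) = Mul(2, I, Pow(1195, Rational(1, 2)))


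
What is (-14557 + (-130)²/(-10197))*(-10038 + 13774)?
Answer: -554626493944/10197 ≈ -5.4391e+7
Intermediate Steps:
(-14557 + (-130)²/(-10197))*(-10038 + 13774) = (-14557 + 16900*(-1/10197))*3736 = (-14557 - 16900/10197)*3736 = -148454629/10197*3736 = -554626493944/10197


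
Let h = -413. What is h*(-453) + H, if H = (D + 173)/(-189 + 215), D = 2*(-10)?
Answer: 4864467/26 ≈ 1.8710e+5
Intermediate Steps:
D = -20
H = 153/26 (H = (-20 + 173)/(-189 + 215) = 153/26 ≈ 5.8846)
h*(-453) + H = -413*(-453) + 153/26 = 187089 + 153/26 = 4864467/26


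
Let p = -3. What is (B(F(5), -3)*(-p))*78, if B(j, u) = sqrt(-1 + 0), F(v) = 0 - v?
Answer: 234*I ≈ 234.0*I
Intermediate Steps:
F(v) = -v
B(j, u) = I (B(j, u) = sqrt(-1) = I)
(B(F(5), -3)*(-p))*78 = (I*(-1*(-3)))*78 = (I*3)*78 = (3*I)*78 = 234*I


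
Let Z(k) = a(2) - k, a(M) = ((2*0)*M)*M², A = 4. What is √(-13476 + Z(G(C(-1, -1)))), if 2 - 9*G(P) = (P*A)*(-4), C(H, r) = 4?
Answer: 5*I*√4854/3 ≈ 116.12*I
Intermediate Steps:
a(M) = 0 (a(M) = (0*M)*M² = 0*M² = 0)
G(P) = 2/9 + 16*P/9 (G(P) = 2/9 - P*4*(-4)/9 = 2/9 - 4*P*(-4)/9 = 2/9 - (-16)*P/9 = 2/9 + 16*P/9)
Z(k) = -k (Z(k) = 0 - k = -k)
√(-13476 + Z(G(C(-1, -1)))) = √(-13476 - (2/9 + (16/9)*4)) = √(-13476 - (2/9 + 64/9)) = √(-13476 - 1*22/3) = √(-13476 - 22/3) = √(-40450/3) = 5*I*√4854/3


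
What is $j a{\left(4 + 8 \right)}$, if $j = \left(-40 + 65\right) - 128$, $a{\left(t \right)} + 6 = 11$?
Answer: $-515$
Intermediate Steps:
$a{\left(t \right)} = 5$ ($a{\left(t \right)} = -6 + 11 = 5$)
$j = -103$ ($j = 25 - 128 = -103$)
$j a{\left(4 + 8 \right)} = \left(-103\right) 5 = -515$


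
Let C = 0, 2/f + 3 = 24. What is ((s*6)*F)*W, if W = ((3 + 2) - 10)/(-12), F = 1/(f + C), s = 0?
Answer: 0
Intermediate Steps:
f = 2/21 (f = 2/(-3 + 24) = 2/21 ≈ 0.095238)
F = 21/2 (F = 1/(2/21 + 0) = 1/(2/21) = 21/2 ≈ 10.500)
W = 5/12 (W = (5 - 10)*(-1/12) = -5*(-1/12) = 5/12 ≈ 0.41667)
((s*6)*F)*W = ((0*6)*(21/2))*(5/12) = (0*(21/2))*(5/12) = 0*(5/12) = 0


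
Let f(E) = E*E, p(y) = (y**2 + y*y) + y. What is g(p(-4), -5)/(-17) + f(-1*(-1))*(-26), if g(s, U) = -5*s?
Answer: -302/17 ≈ -17.765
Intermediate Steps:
p(y) = y + 2*y**2 (p(y) = (y**2 + y**2) + y = 2*y**2 + y = y + 2*y**2)
f(E) = E**2
g(p(-4), -5)/(-17) + f(-1*(-1))*(-26) = -(-20)*(1 + 2*(-4))/(-17) + (-1*(-1))**2*(-26) = -(-20)*(1 - 8)*(-1/17) + 1**2*(-26) = -(-20)*(-7)*(-1/17) + 1*(-26) = -5*28*(-1/17) - 26 = -140*(-1/17) - 26 = 140/17 - 26 = -302/17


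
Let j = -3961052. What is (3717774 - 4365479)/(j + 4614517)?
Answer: -129541/130693 ≈ -0.99119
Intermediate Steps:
(3717774 - 4365479)/(j + 4614517) = (3717774 - 4365479)/(-3961052 + 4614517) = -647705/653465 = -647705*1/653465 = -129541/130693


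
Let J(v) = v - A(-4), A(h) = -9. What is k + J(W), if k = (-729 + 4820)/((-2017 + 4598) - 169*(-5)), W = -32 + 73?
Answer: 175391/3426 ≈ 51.194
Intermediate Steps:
W = 41
J(v) = 9 + v (J(v) = v - 1*(-9) = v + 9 = 9 + v)
k = 4091/3426 (k = 4091/(2581 + 845) = 4091/3426 ≈ 1.1941)
k + J(W) = 4091/3426 + (9 + 41) = 4091/3426 + 50 = 175391/3426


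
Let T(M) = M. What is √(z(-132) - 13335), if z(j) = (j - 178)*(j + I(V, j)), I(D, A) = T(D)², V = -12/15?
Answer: √684665/5 ≈ 165.49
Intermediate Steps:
V = -⅘ (V = -12*1/15 = -⅘ ≈ -0.80000)
I(D, A) = D²
z(j) = (-178 + j)*(16/25 + j) (z(j) = (j - 178)*(j + (-⅘)²) = (-178 + j)*(j + 16/25) = (-178 + j)*(16/25 + j))
√(z(-132) - 13335) = √((-2848/25 + (-132)² - 4434/25*(-132)) - 13335) = √((-2848/25 + 17424 + 585288/25) - 13335) = √(203608/5 - 13335) = √(136933/5) = √684665/5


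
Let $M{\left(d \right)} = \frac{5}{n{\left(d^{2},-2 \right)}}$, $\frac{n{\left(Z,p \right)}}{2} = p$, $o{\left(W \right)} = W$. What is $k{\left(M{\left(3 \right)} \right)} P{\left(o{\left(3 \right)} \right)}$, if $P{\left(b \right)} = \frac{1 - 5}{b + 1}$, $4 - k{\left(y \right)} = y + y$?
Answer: $- \frac{13}{2} \approx -6.5$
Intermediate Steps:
$n{\left(Z,p \right)} = 2 p$
$M{\left(d \right)} = - \frac{5}{4}$ ($M{\left(d \right)} = \frac{5}{2 \left(-2\right)} = \frac{5}{-4} = 5 \left(- \frac{1}{4}\right) = - \frac{5}{4}$)
$k{\left(y \right)} = 4 - 2 y$ ($k{\left(y \right)} = 4 - \left(y + y\right) = 4 - 2 y$)
$P{\left(b \right)} = - \frac{4}{1 + b}$
$k{\left(M{\left(3 \right)} \right)} P{\left(o{\left(3 \right)} \right)} = \left(4 - - \frac{5}{2}\right) \left(- \frac{4}{1 + 3}\right) = \left(4 + \frac{5}{2}\right) \left(- \frac{4}{4}\right) = \frac{13 \left(\left(-4\right) \frac{1}{4}\right)}{2} = \frac{13}{2} \left(-1\right) = - \frac{13}{2}$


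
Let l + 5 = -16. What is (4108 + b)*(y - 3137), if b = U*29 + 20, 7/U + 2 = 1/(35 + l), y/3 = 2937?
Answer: 616275836/27 ≈ 2.2825e+7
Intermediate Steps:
y = 8811 (y = 3*2937 = 8811)
l = -21 (l = -5 - 16 = -21)
U = -98/27 (U = 7/(-2 + 1/(35 - 21)) = 7/(-2 + 1/14) = 7/(-27/14) = 7*(-14/27) = -98/27 ≈ -3.6296)
b = -2302/27 (b = -98/27*29 + 20 = -2842/27 + 20 = -2302/27 ≈ -85.259)
(4108 + b)*(y - 3137) = (4108 - 2302/27)*(8811 - 3137) = (108614/27)*5674 = 616275836/27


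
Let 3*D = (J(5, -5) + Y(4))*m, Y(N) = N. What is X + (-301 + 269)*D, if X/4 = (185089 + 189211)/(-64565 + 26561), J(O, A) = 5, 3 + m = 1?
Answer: 1449892/9501 ≈ 152.60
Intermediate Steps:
m = -2 (m = -3 + 1 = -2)
D = -6 (D = ((5 + 4)*(-2))/3 = (9*(-2))/3 = (1/3)*(-18) = -6)
X = -374300/9501 (X = 4*((185089 + 189211)/(-64565 + 26561)) = 4*(374300/(-38004)) = 4*(374300*(-1/38004)) = 4*(-93575/9501) = -374300/9501 ≈ -39.396)
X + (-301 + 269)*D = -374300/9501 + (-301 + 269)*(-6) = -374300/9501 - 32*(-6) = -374300/9501 + 192 = 1449892/9501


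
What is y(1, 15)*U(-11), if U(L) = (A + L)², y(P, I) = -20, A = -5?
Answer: -5120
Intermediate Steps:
U(L) = (-5 + L)²
y(1, 15)*U(-11) = -20*(-5 - 11)² = -20*(-16)² = -20*256 = -5120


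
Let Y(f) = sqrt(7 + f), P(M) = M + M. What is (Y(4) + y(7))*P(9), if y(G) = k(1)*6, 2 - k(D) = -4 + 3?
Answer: 324 + 18*sqrt(11) ≈ 383.70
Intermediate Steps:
P(M) = 2*M
k(D) = 3 (k(D) = 2 - (-4 + 3) = 2 - 1*(-1) = 2 + 1 = 3)
y(G) = 18 (y(G) = 3*6 = 18)
(Y(4) + y(7))*P(9) = (sqrt(7 + 4) + 18)*(2*9) = (sqrt(11) + 18)*18 = (18 + sqrt(11))*18 = 324 + 18*sqrt(11)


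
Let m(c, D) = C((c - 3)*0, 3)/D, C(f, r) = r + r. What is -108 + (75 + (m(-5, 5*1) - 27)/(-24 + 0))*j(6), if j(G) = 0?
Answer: -108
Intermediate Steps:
C(f, r) = 2*r
m(c, D) = 6/D (m(c, D) = (2*3)/D = 6/D)
-108 + (75 + (m(-5, 5*1) - 27)/(-24 + 0))*j(6) = -108 + (75 + (6/((5*1)) - 27)/(-24 + 0))*0 = -108 + (75 + (6/5 - 27)/(-24))*0 = -108 + (75 + (6*(⅕) - 27)*(-1/24))*0 = -108 + (75 + (6/5 - 27)*(-1/24))*0 = -108 + (75 - 129/5*(-1/24))*0 = -108 + (75 + 43/40)*0 = -108 + (3043/40)*0 = -108 + 0 = -108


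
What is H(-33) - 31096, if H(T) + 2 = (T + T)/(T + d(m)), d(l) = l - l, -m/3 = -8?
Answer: -31096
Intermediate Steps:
m = 24 (m = -3*(-8) = 24)
d(l) = 0
H(T) = 0 (H(T) = -2 + (T + T)/(T + 0) = -2 + (2*T)/T = -2 + 2 = 0)
H(-33) - 31096 = 0 - 31096 = -31096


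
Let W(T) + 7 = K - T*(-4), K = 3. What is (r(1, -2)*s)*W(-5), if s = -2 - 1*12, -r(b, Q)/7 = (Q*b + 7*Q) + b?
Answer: 35280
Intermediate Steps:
r(b, Q) = -49*Q - 7*b - 7*Q*b (r(b, Q) = -7*((Q*b + 7*Q) + b) = -7*((7*Q + Q*b) + b) = -7*(b + 7*Q + Q*b) = -49*Q - 7*b - 7*Q*b)
s = -14 (s = -2 - 12 = -14)
W(T) = -4 + 4*T (W(T) = -7 + (3 - T*(-4)) = -7 + (3 - (-4)*T) = -7 + (3 + 4*T) = -4 + 4*T)
(r(1, -2)*s)*W(-5) = ((-49*(-2) - 7*1 - 7*(-2)*1)*(-14))*(-4 + 4*(-5)) = ((98 - 7 + 14)*(-14))*(-4 - 20) = (105*(-14))*(-24) = -1470*(-24) = 35280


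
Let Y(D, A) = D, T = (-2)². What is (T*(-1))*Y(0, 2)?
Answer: 0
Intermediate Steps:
T = 4
(T*(-1))*Y(0, 2) = (4*(-1))*0 = -4*0 = 0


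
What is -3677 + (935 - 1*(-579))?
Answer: -2163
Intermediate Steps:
-3677 + (935 - 1*(-579)) = -3677 + (935 + 579) = -3677 + 1514 = -2163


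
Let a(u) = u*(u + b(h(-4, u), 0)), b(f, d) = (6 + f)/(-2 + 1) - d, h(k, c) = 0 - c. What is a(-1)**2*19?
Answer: 1216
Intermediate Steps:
h(k, c) = -c
b(f, d) = -6 - d - f (b(f, d) = (6 + f)/(-1) - d = (6 + f)*(-1) - d = (-6 - f) - d = -6 - d - f)
a(u) = u*(-6 + 2*u) (a(u) = u*(u + (-6 - 1*0 - (-1)*u)) = u*(u + (-6 + 0 + u)) = u*(u + (-6 + u)) = u*(-6 + 2*u))
a(-1)**2*19 = (2*(-1)*(-3 - 1))**2*19 = (2*(-1)*(-4))**2*19 = 8**2*19 = 64*19 = 1216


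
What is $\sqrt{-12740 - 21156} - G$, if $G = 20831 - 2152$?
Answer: $-18679 + 2 i \sqrt{8474} \approx -18679.0 + 184.11 i$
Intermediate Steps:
$G = 18679$
$\sqrt{-12740 - 21156} - G = \sqrt{-12740 - 21156} - 18679 = \sqrt{-33896} - 18679 = 2 i \sqrt{8474} - 18679 = -18679 + 2 i \sqrt{8474}$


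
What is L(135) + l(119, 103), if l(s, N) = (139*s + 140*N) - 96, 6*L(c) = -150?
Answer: 30840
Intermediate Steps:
L(c) = -25 (L(c) = (⅙)*(-150) = -25)
l(s, N) = -96 + 139*s + 140*N
L(135) + l(119, 103) = -25 + (-96 + 139*119 + 140*103) = -25 + (-96 + 16541 + 14420) = -25 + 30865 = 30840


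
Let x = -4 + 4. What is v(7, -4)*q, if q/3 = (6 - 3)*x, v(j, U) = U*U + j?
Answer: 0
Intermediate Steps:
v(j, U) = j + U**2 (v(j, U) = U**2 + j = j + U**2)
x = 0
q = 0 (q = 3*((6 - 3)*0) = 3*(3*0) = 3*0 = 0)
v(7, -4)*q = (7 + (-4)**2)*0 = (7 + 16)*0 = 23*0 = 0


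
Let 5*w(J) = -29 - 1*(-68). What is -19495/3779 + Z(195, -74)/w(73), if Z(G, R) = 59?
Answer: 354500/147381 ≈ 2.4053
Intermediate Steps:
w(J) = 39/5 (w(J) = (-29 - 1*(-68))/5 = (-29 + 68)/5 = (⅕)*39 = 39/5)
-19495/3779 + Z(195, -74)/w(73) = -19495/3779 + 59/(39/5) = -19495*1/3779 + 59*(5/39) = -19495/3779 + 295/39 = 354500/147381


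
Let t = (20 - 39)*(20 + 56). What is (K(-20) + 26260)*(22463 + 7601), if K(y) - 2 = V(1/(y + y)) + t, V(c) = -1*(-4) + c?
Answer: 3731239282/5 ≈ 7.4625e+8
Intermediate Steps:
V(c) = 4 + c
t = -1444 (t = -19*76 = -1444)
K(y) = -1438 + 1/(2*y) (K(y) = 2 + ((4 + 1/(y + y)) - 1444) = 2 + ((4 + 1/(2*y)) - 1444) = 2 + (-1440 + 1/(2*y)) = -1438 + 1/(2*y))
(K(-20) + 26260)*(22463 + 7601) = ((-1438 + (1/2)/(-20)) + 26260)*(22463 + 7601) = ((-1438 + (1/2)*(-1/20)) + 26260)*30064 = ((-1438 - 1/40) + 26260)*30064 = (-57521/40 + 26260)*30064 = (992879/40)*30064 = 3731239282/5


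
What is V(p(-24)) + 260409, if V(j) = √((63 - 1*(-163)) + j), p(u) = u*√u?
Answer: 260409 + √(226 - 48*I*√6) ≈ 2.6042e+5 - 3.7918*I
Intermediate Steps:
p(u) = u^(3/2)
V(j) = √(226 + j) (V(j) = √((63 + 163) + j) = √(226 + j))
V(p(-24)) + 260409 = √(226 + (-24)^(3/2)) + 260409 = √(226 - 48*I*√6) + 260409 = 260409 + √(226 - 48*I*√6)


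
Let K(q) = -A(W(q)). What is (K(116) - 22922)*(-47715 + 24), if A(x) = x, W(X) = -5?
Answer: 1092934647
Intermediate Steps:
K(q) = 5 (K(q) = -1*(-5) = 5)
(K(116) - 22922)*(-47715 + 24) = (5 - 22922)*(-47715 + 24) = -22917*(-47691) = 1092934647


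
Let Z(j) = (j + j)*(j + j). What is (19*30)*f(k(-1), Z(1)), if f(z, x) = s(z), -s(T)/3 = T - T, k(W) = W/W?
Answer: 0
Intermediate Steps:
k(W) = 1
s(T) = 0 (s(T) = -3*(T - T) = -3*0 = 0)
Z(j) = 4*j² (Z(j) = (2*j)*(2*j) = 4*j²)
f(z, x) = 0
(19*30)*f(k(-1), Z(1)) = (19*30)*0 = 570*0 = 0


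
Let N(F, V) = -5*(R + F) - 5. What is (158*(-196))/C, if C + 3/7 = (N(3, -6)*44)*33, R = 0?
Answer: 216776/203283 ≈ 1.0664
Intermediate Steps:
N(F, V) = -5 - 5*F (N(F, V) = -5*(0 + F) - 5 = -5*F - 5 = -5 - 5*F)
C = -203283/7 (C = -3/7 + ((-5 - 5*3)*44)*33 = -3/7 + ((-5 - 15)*44)*33 = -3/7 - 20*44*33 = -3/7 - 880*33 = -3/7 - 29040 = -203283/7 ≈ -29040.)
(158*(-196))/C = (158*(-196))/(-203283/7) = -30968*(-7/203283) = 216776/203283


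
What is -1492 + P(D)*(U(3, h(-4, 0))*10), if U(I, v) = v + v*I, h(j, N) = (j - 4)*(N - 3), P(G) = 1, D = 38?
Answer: -532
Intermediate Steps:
h(j, N) = (-4 + j)*(-3 + N)
U(I, v) = v + I*v
-1492 + P(D)*(U(3, h(-4, 0))*10) = -1492 + 1*(((12 - 4*0 - 3*(-4) + 0*(-4))*(1 + 3))*10) = -1492 + 1*(((12 + 0 + 12 + 0)*4)*10) = -1492 + 1*((24*4)*10) = -1492 + 1*(96*10) = -1492 + 1*960 = -1492 + 960 = -532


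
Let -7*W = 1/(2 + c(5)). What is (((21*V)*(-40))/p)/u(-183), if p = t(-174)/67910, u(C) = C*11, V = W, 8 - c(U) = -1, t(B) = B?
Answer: 1358200/642147 ≈ 2.1151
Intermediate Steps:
c(U) = 9 (c(U) = 8 - 1*(-1) = 8 + 1 = 9)
W = -1/77 (W = -1/(7*(2 + 9)) = -⅐/11 = -⅐*1/11 = -1/77 ≈ -0.012987)
V = -1/77 ≈ -0.012987
u(C) = 11*C
p = -87/33955 (p = -174/67910 = -174*1/67910 = -87/33955 ≈ -0.0025622)
(((21*V)*(-40))/p)/u(-183) = (((21*(-1/77))*(-40))/(-87/33955))/((11*(-183))) = (-3/11*(-40)*(-33955/87))/(-2013) = ((120/11)*(-33955/87))*(-1/2013) = -1358200/319*(-1/2013) = 1358200/642147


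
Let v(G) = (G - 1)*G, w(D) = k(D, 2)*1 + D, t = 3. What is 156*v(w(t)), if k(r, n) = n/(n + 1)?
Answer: 4576/3 ≈ 1525.3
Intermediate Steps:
k(r, n) = n/(1 + n)
w(D) = 2/3 + D (w(D) = (2/(1 + 2))*1 + D = (2/3)*1 + D = 2/3 + D)
v(G) = G*(-1 + G) (v(G) = (-1 + G)*G = G*(-1 + G))
156*v(w(t)) = 156*((2/3 + 3)*(-1 + (2/3 + 3))) = 156*(11*(-1 + 11/3)/3) = 156*((11/3)*(8/3)) = 156*(88/9) = 4576/3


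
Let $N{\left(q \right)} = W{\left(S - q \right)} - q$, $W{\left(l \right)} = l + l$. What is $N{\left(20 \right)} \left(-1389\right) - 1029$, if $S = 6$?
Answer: $65643$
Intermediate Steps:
$W{\left(l \right)} = 2 l$
$N{\left(q \right)} = 12 - 3 q$ ($N{\left(q \right)} = 2 \left(6 - q\right) - q = \left(12 - 2 q\right) - q = 12 - 3 q$)
$N{\left(20 \right)} \left(-1389\right) - 1029 = \left(12 - 60\right) \left(-1389\right) - 1029 = \left(-48\right) \left(-1389\right) - 1029 = 66672 - 1029 = 65643$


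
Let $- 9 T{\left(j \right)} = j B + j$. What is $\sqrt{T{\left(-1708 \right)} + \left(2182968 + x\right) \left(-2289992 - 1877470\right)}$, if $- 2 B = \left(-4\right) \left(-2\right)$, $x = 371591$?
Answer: $\frac{i \sqrt{95814248038446}}{3} \approx 3.2628 \cdot 10^{6} i$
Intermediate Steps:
$B = -4$ ($B = - \frac{\left(-4\right) \left(-2\right)}{2} = \left(- \frac{1}{2}\right) 8 = -4$)
$T{\left(j \right)} = \frac{j}{3}$ ($T{\left(j \right)} = - \frac{j \left(-4\right) + j}{9} = - \frac{- 4 j + j}{9} = - \frac{\left(-3\right) j}{9} = \frac{j}{3}$)
$\sqrt{T{\left(-1708 \right)} + \left(2182968 + x\right) \left(-2289992 - 1877470\right)} = \sqrt{\frac{1}{3} \left(-1708\right) + \left(2182968 + 371591\right) \left(-2289992 - 1877470\right)} = \sqrt{- \frac{1708}{3} + 2554559 \left(-4167462\right)} = \sqrt{- \frac{1708}{3} - 10646027559258} = \sqrt{- \frac{31938082679482}{3}} = \frac{i \sqrt{95814248038446}}{3}$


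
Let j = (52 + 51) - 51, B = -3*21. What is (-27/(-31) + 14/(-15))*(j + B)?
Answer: 319/465 ≈ 0.68602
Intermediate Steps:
B = -63
j = 52 (j = 103 - 51 = 52)
(-27/(-31) + 14/(-15))*(j + B) = (-27/(-31) + 14/(-15))*(52 - 63) = (-27*(-1/31) + 14*(-1/15))*(-11) = (27/31 - 14/15)*(-11) = -29/465*(-11) = 319/465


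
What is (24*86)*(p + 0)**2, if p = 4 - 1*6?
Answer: 8256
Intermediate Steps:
p = -2 (p = 4 - 6 = -2)
(24*86)*(p + 0)**2 = (24*86)*(-2 + 0)**2 = 2064*(-2)**2 = 2064*4 = 8256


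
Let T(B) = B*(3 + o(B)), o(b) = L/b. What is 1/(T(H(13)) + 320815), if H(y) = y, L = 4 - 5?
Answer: 1/320853 ≈ 3.1167e-6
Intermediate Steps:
L = -1
o(b) = -1/b
T(B) = B*(3 - 1/B)
1/(T(H(13)) + 320815) = 1/((-1 + 3*13) + 320815) = 1/((-1 + 39) + 320815) = 1/(38 + 320815) = 1/320853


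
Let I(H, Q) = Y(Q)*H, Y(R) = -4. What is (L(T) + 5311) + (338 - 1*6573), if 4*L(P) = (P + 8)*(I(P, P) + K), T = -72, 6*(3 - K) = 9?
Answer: -5556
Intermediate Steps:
K = 3/2 (K = 3 - 1/6*9 = 3 - 3/2 = 3/2 ≈ 1.5000)
I(H, Q) = -4*H
L(P) = (8 + P)*(3/2 - 4*P)/4 (L(P) = ((P + 8)*(-4*P + 3/2))/4 = ((8 + P)*(3/2 - 4*P))/4 = (8 + P)*(3/2 - 4*P)/4)
(L(T) + 5311) + (338 - 1*6573) = ((3 - 1*(-72)**2 - 61/8*(-72)) + 5311) + (338 - 1*6573) = ((3 - 1*5184 + 549) + 5311) + (338 - 6573) = ((3 - 5184 + 549) + 5311) - 6235 = (-4632 + 5311) - 6235 = 679 - 6235 = -5556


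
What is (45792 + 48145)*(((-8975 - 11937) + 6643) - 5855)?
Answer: -1890388188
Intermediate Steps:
(45792 + 48145)*(((-8975 - 11937) + 6643) - 5855) = 93937*((-20912 + 6643) - 5855) = 93937*(-14269 - 5855) = 93937*(-20124) = -1890388188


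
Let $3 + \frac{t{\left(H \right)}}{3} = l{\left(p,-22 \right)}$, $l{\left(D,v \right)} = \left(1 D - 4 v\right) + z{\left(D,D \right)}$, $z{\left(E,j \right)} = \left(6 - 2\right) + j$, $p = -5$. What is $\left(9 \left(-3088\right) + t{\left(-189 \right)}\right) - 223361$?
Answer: $-250916$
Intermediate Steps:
$z{\left(E,j \right)} = 4 + j$
$l{\left(D,v \right)} = 4 - 4 v + 2 D$ ($l{\left(D,v \right)} = \left(1 D - 4 v\right) + \left(4 + D\right) = \left(D - 4 v\right) + \left(4 + D\right) = 4 - 4 v + 2 D$)
$t{\left(H \right)} = 237$ ($t{\left(H \right)} = -9 + 3 \left(4 - -88 + 2 \left(-5\right)\right) = -9 + 3 \left(4 + 88 - 10\right) = -9 + 3 \cdot 82 = -9 + 246 = 237$)
$\left(9 \left(-3088\right) + t{\left(-189 \right)}\right) - 223361 = \left(9 \left(-3088\right) + 237\right) - 223361 = \left(-27792 + 237\right) - 223361 = -27555 - 223361 = -250916$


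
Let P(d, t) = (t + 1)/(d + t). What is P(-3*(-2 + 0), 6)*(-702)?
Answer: -819/2 ≈ -409.50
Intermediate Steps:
P(d, t) = (1 + t)/(d + t)
P(-3*(-2 + 0), 6)*(-702) = ((1 + 6)/(-3*(-2 + 0) + 6))*(-702) = (7/(-3*(-2) + 6))*(-702) = (7/(6 + 6))*(-702) = (7/12)*(-702) = -819/2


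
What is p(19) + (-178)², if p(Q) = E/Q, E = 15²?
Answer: 602221/19 ≈ 31696.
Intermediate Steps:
E = 225
p(Q) = 225/Q
p(19) + (-178)² = 225/19 + (-178)² = 225*(1/19) + 31684 = 225/19 + 31684 = 602221/19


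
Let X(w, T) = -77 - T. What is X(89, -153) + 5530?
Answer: 5606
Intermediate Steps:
X(89, -153) + 5530 = (-77 - 1*(-153)) + 5530 = (-77 + 153) + 5530 = 76 + 5530 = 5606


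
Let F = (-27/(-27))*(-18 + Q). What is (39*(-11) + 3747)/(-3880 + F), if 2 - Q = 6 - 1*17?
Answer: -158/185 ≈ -0.85405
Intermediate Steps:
Q = 13 (Q = 2 - (6 - 1*17) = 2 - (6 - 17) = 2 - 1*(-11) = 2 + 11 = 13)
F = -5 (F = (-27/(-27))*(-18 + 13) = -27*(-1/27)*(-5) = 1*(-5) = -5)
(39*(-11) + 3747)/(-3880 + F) = (39*(-11) + 3747)/(-3880 - 5) = (-429 + 3747)/(-3885) = 3318*(-1/3885) = -158/185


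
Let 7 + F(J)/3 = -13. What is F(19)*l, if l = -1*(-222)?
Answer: -13320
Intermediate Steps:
F(J) = -60 (F(J) = -21 + 3*(-13) = -21 - 39 = -60)
l = 222
F(19)*l = -60*222 = -13320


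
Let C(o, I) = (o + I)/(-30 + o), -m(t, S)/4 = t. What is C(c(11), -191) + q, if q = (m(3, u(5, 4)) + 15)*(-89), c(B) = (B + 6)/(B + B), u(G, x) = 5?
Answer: -167496/643 ≈ -260.49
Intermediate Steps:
c(B) = (6 + B)/(2*B) (c(B) = (6 + B)/((2*B)) = (6 + B)*(1/(2*B)) = (6 + B)/(2*B))
m(t, S) = -4*t
C(o, I) = (I + o)/(-30 + o)
q = -267 (q = (-4*3 + 15)*(-89) = (-12 + 15)*(-89) = 3*(-89) = -267)
C(c(11), -191) + q = (-191 + (1/2)*(6 + 11)/11)/(-30 + (1/2)*(6 + 11)/11) - 267 = (-191 + (1/2)*(1/11)*17)/(-30 + (1/2)*(1/11)*17) - 267 = (-191 + 17/22)/(-30 + 17/22) - 267 = -4185/22/(-643/22) - 267 = -22/643*(-4185/22) - 267 = 4185/643 - 267 = -167496/643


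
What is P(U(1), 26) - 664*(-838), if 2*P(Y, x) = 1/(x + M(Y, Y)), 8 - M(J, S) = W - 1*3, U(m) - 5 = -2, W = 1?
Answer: 40063105/72 ≈ 5.5643e+5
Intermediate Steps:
U(m) = 3 (U(m) = 5 - 2 = 3)
M(J, S) = 10 (M(J, S) = 8 - (1 - 1*3) = 8 - (1 - 3) = 8 - 1*(-2) = 8 + 2 = 10)
P(Y, x) = 1/(2*(10 + x)) (P(Y, x) = 1/(2*(x + 10)) = 1/(2*(10 + x)))
P(U(1), 26) - 664*(-838) = 1/(2*(10 + 26)) - 664*(-838) = (1/2)/36 + 556432 = (1/2)*(1/36) + 556432 = 1/72 + 556432 = 40063105/72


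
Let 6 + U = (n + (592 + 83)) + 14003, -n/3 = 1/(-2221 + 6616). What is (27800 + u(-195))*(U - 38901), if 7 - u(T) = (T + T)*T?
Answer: 1712408731098/1465 ≈ 1.1689e+9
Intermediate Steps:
n = -1/1465 (n = -3/(-2221 + 6616) = -3/4395 = -3*1/4395 = -1/1465 ≈ -0.00068259)
u(T) = 7 - 2*T**2 (u(T) = 7 - (T + T)*T = 7 - 2*T*T = 7 - 2*T**2)
U = 21494479/1465 (U = -6 + ((-1/1465 + (592 + 83)) + 14003) = -6 + ((-1/1465 + 675) + 14003) = -6 + (988874/1465 + 14003) = -6 + 21503269/1465 = 21494479/1465 ≈ 14672.)
(27800 + u(-195))*(U - 38901) = (27800 + (7 - 2*(-195)**2))*(21494479/1465 - 38901) = (27800 + (7 - 2*38025))*(-35495486/1465) = (27800 + (7 - 76050))*(-35495486/1465) = (27800 - 76043)*(-35495486/1465) = -48243*(-35495486/1465) = 1712408731098/1465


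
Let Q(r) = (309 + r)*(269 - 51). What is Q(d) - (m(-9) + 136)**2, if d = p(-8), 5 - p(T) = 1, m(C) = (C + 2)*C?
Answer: 28633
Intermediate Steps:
m(C) = C*(2 + C) (m(C) = (2 + C)*C = C*(2 + C))
p(T) = 4 (p(T) = 5 - 1*1 = 5 - 1 = 4)
d = 4
Q(r) = 67362 + 218*r (Q(r) = (309 + r)*218 = 67362 + 218*r)
Q(d) - (m(-9) + 136)**2 = (67362 + 218*4) - (-9*(2 - 9) + 136)**2 = (67362 + 872) - (-9*(-7) + 136)**2 = 68234 - (63 + 136)**2 = 68234 - 1*199**2 = 68234 - 1*39601 = 68234 - 39601 = 28633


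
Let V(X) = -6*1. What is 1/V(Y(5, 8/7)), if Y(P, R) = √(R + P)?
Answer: -⅙ ≈ -0.16667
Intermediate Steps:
Y(P, R) = √(P + R)
V(X) = -6
1/V(Y(5, 8/7)) = 1/(-6) = -⅙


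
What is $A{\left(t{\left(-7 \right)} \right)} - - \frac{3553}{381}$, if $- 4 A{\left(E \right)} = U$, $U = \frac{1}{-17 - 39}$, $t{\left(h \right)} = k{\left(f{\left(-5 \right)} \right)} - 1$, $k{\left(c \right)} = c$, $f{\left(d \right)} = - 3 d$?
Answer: $\frac{796253}{85344} \approx 9.3299$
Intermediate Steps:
$t{\left(h \right)} = 14$ ($t{\left(h \right)} = \left(-3\right) \left(-5\right) - 1 = 15 - 1 = 14$)
$U = - \frac{1}{56}$ ($U = \frac{1}{-56} = - \frac{1}{56} \approx -0.017857$)
$A{\left(E \right)} = \frac{1}{224}$ ($A{\left(E \right)} = \left(- \frac{1}{4}\right) \left(- \frac{1}{56}\right) = \frac{1}{224}$)
$A{\left(t{\left(-7 \right)} \right)} - - \frac{3553}{381} = \frac{1}{224} - - \frac{3553}{381} = \frac{1}{224} + \frac{3553}{381} = \frac{796253}{85344}$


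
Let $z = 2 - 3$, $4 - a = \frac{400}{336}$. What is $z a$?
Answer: $- \frac{59}{21} \approx -2.8095$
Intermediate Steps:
$a = \frac{59}{21}$ ($a = 4 - \frac{400}{336} = 4 - 400 \cdot \frac{1}{336} = 4 - \frac{25}{21} = \frac{59}{21} \approx 2.8095$)
$z = -1$
$z a = \left(-1\right) \frac{59}{21} = - \frac{59}{21}$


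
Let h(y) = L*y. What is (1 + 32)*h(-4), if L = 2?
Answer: -264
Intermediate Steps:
h(y) = 2*y
(1 + 32)*h(-4) = (1 + 32)*(2*(-4)) = 33*(-8) = -264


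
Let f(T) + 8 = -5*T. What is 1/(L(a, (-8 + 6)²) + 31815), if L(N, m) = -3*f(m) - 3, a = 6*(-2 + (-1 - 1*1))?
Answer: 1/31896 ≈ 3.1352e-5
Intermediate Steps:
f(T) = -8 - 5*T
a = -24 (a = 6*(-2 + (-1 - 1)) = 6*(-2 - 2) = 6*(-4) = -24)
L(N, m) = 21 + 15*m (L(N, m) = -3*(-8 - 5*m) - 3 = (24 + 15*m) - 3 = 21 + 15*m)
1/(L(a, (-8 + 6)²) + 31815) = 1/((21 + 15*(-8 + 6)²) + 31815) = 1/((21 + 15*(-2)²) + 31815) = 1/((21 + 15*4) + 31815) = 1/((21 + 60) + 31815) = 1/(81 + 31815) = 1/31896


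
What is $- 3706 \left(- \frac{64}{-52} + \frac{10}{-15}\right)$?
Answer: $- \frac{81532}{39} \approx -2090.6$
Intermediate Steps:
$- 3706 \left(- \frac{64}{-52} + \frac{10}{-15}\right) = - 3706 \left(\left(-64\right) \left(- \frac{1}{52}\right) + 10 \left(- \frac{1}{15}\right)\right) = - 3706 \left(\frac{16}{13} - \frac{2}{3}\right) = \left(-3706\right) \frac{22}{39} = - \frac{81532}{39}$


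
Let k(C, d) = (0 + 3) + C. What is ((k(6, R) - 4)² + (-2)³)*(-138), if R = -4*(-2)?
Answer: -2346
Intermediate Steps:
R = 8
k(C, d) = 3 + C
((k(6, R) - 4)² + (-2)³)*(-138) = (((3 + 6) - 4)² + (-2)³)*(-138) = ((9 - 4)² - 8)*(-138) = (5² - 8)*(-138) = (25 - 8)*(-138) = 17*(-138) = -2346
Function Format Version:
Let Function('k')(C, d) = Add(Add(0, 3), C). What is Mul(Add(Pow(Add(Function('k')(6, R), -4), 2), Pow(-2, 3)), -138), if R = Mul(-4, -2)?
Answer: -2346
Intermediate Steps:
R = 8
Function('k')(C, d) = Add(3, C)
Mul(Add(Pow(Add(Function('k')(6, R), -4), 2), Pow(-2, 3)), -138) = Mul(Add(Pow(Add(Add(3, 6), -4), 2), Pow(-2, 3)), -138) = Mul(Add(Pow(Add(9, -4), 2), -8), -138) = Mul(Add(Pow(5, 2), -8), -138) = Mul(Add(25, -8), -138) = Mul(17, -138) = -2346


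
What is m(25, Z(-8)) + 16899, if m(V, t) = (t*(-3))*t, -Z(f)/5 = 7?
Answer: 13224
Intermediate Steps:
Z(f) = -35 (Z(f) = -5*7 = -35)
m(V, t) = -3*t² (m(V, t) = (-3*t)*t = -3*t²)
m(25, Z(-8)) + 16899 = -3*(-35)² + 16899 = -3*1225 + 16899 = -3675 + 16899 = 13224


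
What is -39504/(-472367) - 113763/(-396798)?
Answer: 23137665071/62478093622 ≈ 0.37033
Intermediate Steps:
-39504/(-472367) - 113763/(-396798) = -39504*(-1/472367) - 113763*(-1/396798) = 39504/472367 + 37921/132266 = 23137665071/62478093622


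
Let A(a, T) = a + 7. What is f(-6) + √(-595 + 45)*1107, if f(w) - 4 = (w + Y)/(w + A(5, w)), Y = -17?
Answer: ⅙ + 5535*I*√22 ≈ 0.16667 + 25961.0*I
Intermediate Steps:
A(a, T) = 7 + a
f(w) = 4 + (-17 + w)/(12 + w) (f(w) = 4 + (w - 17)/(w + (7 + 5)) = 4 + (-17 + w)/(w + 12) = 4 + (-17 + w)/(12 + w))
f(-6) + √(-595 + 45)*1107 = (31 + 5*(-6))/(12 - 6) + √(-595 + 45)*1107 = (31 - 30)/6 + √(-550)*1107 = (⅙)*1 + (5*I*√22)*1107 = ⅙ + 5535*I*√22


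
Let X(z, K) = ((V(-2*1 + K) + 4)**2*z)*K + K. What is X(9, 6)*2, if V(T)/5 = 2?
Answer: 21180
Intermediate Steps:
V(T) = 10 (V(T) = 5*2 = 10)
X(z, K) = K + 196*K*z (X(z, K) = ((10 + 4)**2*z)*K + K = (14**2*z)*K + K = (196*z)*K + K = 196*K*z + K = K + 196*K*z)
X(9, 6)*2 = (6*(1 + 196*9))*2 = (6*(1 + 1764))*2 = (6*1765)*2 = 10590*2 = 21180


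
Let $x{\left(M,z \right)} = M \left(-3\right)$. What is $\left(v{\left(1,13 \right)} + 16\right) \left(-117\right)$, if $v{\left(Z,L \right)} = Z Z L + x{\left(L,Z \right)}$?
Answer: $1170$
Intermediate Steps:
$x{\left(M,z \right)} = - 3 M$
$v{\left(Z,L \right)} = - 3 L + L Z^{2}$ ($v{\left(Z,L \right)} = Z Z L - 3 L = Z^{2} L - 3 L = L Z^{2} - 3 L = - 3 L + L Z^{2}$)
$\left(v{\left(1,13 \right)} + 16\right) \left(-117\right) = \left(13 \left(-3 + 1^{2}\right) + 16\right) \left(-117\right) = \left(13 \left(-3 + 1\right) + 16\right) \left(-117\right) = \left(13 \left(-2\right) + 16\right) \left(-117\right) = \left(-26 + 16\right) \left(-117\right) = \left(-10\right) \left(-117\right) = 1170$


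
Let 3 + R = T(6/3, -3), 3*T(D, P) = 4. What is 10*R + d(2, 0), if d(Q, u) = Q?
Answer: -44/3 ≈ -14.667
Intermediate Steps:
T(D, P) = 4/3 (T(D, P) = (⅓)*4 = 4/3)
R = -5/3 (R = -3 + 4/3 = -5/3 ≈ -1.6667)
10*R + d(2, 0) = 10*(-5/3) + 2 = -50/3 + 2 = -44/3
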